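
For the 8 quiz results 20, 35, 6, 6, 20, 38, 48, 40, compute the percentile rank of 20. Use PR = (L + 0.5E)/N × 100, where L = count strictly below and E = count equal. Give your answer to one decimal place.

N = 8.
Strictly below 20: 2. Equal to 20: 2.
PR = (2 + 0.5·2)/8 × 100 = 37.5

37.5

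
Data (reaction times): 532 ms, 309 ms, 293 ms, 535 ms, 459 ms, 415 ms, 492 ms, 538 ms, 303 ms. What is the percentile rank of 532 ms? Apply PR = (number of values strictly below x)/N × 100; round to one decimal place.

66.7

N = 9.
Strictly below 532: 6. Equal to 532: 1.
PR = 6/9 × 100 = 66.7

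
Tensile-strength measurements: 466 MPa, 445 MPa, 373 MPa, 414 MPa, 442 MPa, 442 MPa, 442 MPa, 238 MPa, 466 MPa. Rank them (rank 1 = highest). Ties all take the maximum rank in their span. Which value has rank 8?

373

Sorted (descending): 466, 466, 445, 442, 442, 442, 414, 373, 238
The 2 values of 466 occupy positions 1–2 → each gets rank 2.
The 3 values of 442 occupy positions 4–6 → each gets rank 6.
Rank 8 → value 373.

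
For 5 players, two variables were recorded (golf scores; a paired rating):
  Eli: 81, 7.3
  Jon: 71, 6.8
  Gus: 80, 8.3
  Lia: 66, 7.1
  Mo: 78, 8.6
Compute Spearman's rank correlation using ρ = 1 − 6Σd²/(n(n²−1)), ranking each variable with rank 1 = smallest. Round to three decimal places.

Ranks of variable 1: 5, 2, 4, 1, 3
Ranks of variable 2: 3, 1, 4, 2, 5
d = r₁ − r₂: 2, 1, 0, -1, -2
d²: 4, 1, 0, 1, 4; Σd² = 10
ρ = 1 − 6·10/(5·24) = 1 − 60/120 = 0.500

0.500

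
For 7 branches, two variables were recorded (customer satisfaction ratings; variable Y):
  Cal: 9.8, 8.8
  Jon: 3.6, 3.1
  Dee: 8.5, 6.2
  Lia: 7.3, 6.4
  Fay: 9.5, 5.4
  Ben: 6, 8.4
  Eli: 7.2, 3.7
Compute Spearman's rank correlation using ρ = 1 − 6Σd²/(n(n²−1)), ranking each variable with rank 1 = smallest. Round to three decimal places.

0.500

Ranks of variable 1: 7, 1, 5, 4, 6, 2, 3
Ranks of variable 2: 7, 1, 4, 5, 3, 6, 2
d = r₁ − r₂: 0, 0, 1, -1, 3, -4, 1
d²: 0, 0, 1, 1, 9, 16, 1; Σd² = 28
ρ = 1 − 6·28/(7·48) = 1 − 168/336 = 0.500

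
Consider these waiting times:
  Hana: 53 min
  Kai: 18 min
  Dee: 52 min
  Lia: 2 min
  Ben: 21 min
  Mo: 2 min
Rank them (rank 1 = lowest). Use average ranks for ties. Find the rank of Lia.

Sorted (ascending): 2, 2, 18, 21, 52, 53
The 2 values of 2 occupy positions 1–2 → average rank (1+2)/2 = 1.5.
Lia has value 2 min → rank 1.5.

1.5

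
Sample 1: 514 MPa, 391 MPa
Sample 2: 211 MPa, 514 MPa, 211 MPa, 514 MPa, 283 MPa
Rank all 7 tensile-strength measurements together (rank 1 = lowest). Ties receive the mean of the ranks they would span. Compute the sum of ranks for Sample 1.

Sorted (ascending): 211, 211, 283, 391, 514, 514, 514
The 2 values of 211 occupy positions 1–2 → average rank (1+2)/2 = 1.5.
The 3 values of 514 occupy positions 5–7 → average rank 6.
Sample 1 values → pooled ranks: 514→6, 391→4
Rank sum = 6 + 4 = 10

10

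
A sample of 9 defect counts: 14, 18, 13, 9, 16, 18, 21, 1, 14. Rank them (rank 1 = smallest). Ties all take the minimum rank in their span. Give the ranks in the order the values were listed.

4, 7, 3, 2, 6, 7, 9, 1, 4

Sorted (ascending): 1, 9, 13, 14, 14, 16, 18, 18, 21
The 2 values of 14 occupy positions 4–5 → each gets rank 4.
The 2 values of 18 occupy positions 7–8 → each gets rank 7.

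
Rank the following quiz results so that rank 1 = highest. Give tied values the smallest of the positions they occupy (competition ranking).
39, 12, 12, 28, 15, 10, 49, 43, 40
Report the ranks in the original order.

4, 7, 7, 5, 6, 9, 1, 2, 3

Sorted (descending): 49, 43, 40, 39, 28, 15, 12, 12, 10
The 2 values of 12 occupy positions 7–8 → each gets rank 7.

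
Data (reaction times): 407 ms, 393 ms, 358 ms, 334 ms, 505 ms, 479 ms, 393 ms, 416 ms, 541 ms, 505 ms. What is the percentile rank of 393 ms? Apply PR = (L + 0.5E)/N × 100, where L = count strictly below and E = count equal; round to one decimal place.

N = 10.
Strictly below 393: 2. Equal to 393: 2.
PR = (2 + 0.5·2)/10 × 100 = 30.0

30.0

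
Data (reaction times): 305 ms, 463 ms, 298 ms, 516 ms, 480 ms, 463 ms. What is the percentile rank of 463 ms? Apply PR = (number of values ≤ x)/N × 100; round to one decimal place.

66.7

N = 6.
Strictly below 463: 2. Equal to 463: 2.
PR = 4/6 × 100 = 66.7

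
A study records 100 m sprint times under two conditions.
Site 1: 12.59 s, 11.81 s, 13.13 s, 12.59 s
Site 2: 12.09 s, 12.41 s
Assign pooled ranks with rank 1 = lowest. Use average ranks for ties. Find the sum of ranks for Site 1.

Sorted (ascending): 11.81, 12.09, 12.41, 12.59, 12.59, 13.13
The 2 values of 12.59 occupy positions 4–5 → average rank (4+5)/2 = 4.5.
Site 1 values → pooled ranks: 12.59→4.5, 11.81→1, 13.13→6, 12.59→4.5
Rank sum = 4.5 + 1 + 6 + 4.5 = 16

16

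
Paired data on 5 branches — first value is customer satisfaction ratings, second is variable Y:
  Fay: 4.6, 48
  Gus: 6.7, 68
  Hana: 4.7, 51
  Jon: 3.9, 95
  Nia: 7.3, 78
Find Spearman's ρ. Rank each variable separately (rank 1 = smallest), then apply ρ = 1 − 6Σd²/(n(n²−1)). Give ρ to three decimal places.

0.000

Ranks of variable 1: 2, 4, 3, 1, 5
Ranks of variable 2: 1, 3, 2, 5, 4
d = r₁ − r₂: 1, 1, 1, -4, 1
d²: 1, 1, 1, 16, 1; Σd² = 20
ρ = 1 − 6·20/(5·24) = 1 − 120/120 = 0.000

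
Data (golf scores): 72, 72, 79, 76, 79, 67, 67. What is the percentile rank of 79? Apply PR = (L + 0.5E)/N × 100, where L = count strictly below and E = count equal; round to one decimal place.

N = 7.
Strictly below 79: 5. Equal to 79: 2.
PR = (5 + 0.5·2)/7 × 100 = 85.7

85.7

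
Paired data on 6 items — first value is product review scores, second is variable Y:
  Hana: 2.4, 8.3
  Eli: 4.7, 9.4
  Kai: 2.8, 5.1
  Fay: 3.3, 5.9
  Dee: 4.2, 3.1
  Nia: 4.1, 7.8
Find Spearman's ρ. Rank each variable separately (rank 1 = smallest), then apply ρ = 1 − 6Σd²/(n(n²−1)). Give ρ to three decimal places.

Ranks of variable 1: 1, 6, 2, 3, 5, 4
Ranks of variable 2: 5, 6, 2, 3, 1, 4
d = r₁ − r₂: -4, 0, 0, 0, 4, 0
d²: 16, 0, 0, 0, 16, 0; Σd² = 32
ρ = 1 − 6·32/(6·35) = 1 − 192/210 = 0.086

0.086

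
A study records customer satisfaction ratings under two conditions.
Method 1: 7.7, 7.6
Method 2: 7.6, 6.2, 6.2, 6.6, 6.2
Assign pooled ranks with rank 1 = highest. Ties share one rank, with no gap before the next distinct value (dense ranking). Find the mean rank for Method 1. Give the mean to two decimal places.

Sorted (descending): 7.7, 7.6, 7.6, 6.6, 6.2, 6.2, 6.2
The 2 values of 7.6 share dense rank 2.
The 3 values of 6.2 share dense rank 4.
Remaining distinct values take the next consecutive integers.
Method 1 values → pooled ranks: 7.7→1, 7.6→2
Mean rank = (1 + 2) / 2 = 1.50

1.50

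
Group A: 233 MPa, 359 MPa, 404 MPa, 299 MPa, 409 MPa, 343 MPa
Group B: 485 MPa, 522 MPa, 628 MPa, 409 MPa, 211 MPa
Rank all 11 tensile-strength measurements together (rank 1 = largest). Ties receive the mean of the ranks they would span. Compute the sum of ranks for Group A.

Sorted (descending): 628, 522, 485, 409, 409, 404, 359, 343, 299, 233, 211
The 2 values of 409 occupy positions 4–5 → average rank (4+5)/2 = 4.5.
Group A values → pooled ranks: 233→10, 359→7, 404→6, 299→9, 409→4.5, 343→8
Rank sum = 10 + 7 + 6 + 9 + 4.5 + 8 = 44.5

44.5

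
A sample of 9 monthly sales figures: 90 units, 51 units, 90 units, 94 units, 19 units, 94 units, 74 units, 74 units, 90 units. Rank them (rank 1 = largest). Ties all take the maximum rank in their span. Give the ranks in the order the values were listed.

Sorted (descending): 94, 94, 90, 90, 90, 74, 74, 51, 19
The 2 values of 94 occupy positions 1–2 → each gets rank 2.
The 3 values of 90 occupy positions 3–5 → each gets rank 5.
The 2 values of 74 occupy positions 6–7 → each gets rank 7.

5, 8, 5, 2, 9, 2, 7, 7, 5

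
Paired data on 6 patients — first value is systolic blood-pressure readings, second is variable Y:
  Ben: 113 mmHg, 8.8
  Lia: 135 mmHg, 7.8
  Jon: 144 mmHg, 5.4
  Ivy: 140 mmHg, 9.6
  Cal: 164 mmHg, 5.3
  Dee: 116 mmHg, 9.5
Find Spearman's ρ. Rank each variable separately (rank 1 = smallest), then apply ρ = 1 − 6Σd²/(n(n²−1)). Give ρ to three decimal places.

Ranks of variable 1: 1, 3, 5, 4, 6, 2
Ranks of variable 2: 4, 3, 2, 6, 1, 5
d = r₁ − r₂: -3, 0, 3, -2, 5, -3
d²: 9, 0, 9, 4, 25, 9; Σd² = 56
ρ = 1 − 6·56/(6·35) = 1 − 336/210 = -0.600

-0.600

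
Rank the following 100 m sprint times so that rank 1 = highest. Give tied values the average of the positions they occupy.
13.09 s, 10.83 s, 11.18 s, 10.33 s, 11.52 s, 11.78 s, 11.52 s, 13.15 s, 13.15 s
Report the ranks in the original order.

Sorted (descending): 13.15, 13.15, 13.09, 11.78, 11.52, 11.52, 11.18, 10.83, 10.33
The 2 values of 13.15 occupy positions 1–2 → average rank (1+2)/2 = 1.5.
The 2 values of 11.52 occupy positions 5–6 → average rank (5+6)/2 = 5.5.

3, 8, 7, 9, 5.5, 4, 5.5, 1.5, 1.5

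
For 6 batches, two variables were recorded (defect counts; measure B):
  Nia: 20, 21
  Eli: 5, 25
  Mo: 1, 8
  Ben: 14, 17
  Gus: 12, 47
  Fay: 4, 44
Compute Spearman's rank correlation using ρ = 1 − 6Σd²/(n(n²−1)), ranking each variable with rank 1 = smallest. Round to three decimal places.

Ranks of variable 1: 6, 3, 1, 5, 4, 2
Ranks of variable 2: 3, 4, 1, 2, 6, 5
d = r₁ − r₂: 3, -1, 0, 3, -2, -3
d²: 9, 1, 0, 9, 4, 9; Σd² = 32
ρ = 1 − 6·32/(6·35) = 1 − 192/210 = 0.086

0.086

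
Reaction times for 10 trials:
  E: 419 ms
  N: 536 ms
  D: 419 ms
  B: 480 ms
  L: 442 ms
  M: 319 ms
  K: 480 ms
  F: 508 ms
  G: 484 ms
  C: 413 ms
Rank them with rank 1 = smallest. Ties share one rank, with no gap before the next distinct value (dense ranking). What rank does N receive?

8

Sorted (ascending): 319, 413, 419, 419, 442, 480, 480, 484, 508, 536
The 2 values of 419 share dense rank 3.
The 2 values of 480 share dense rank 5.
Remaining distinct values take the next consecutive integers.
N has value 536 ms → rank 8.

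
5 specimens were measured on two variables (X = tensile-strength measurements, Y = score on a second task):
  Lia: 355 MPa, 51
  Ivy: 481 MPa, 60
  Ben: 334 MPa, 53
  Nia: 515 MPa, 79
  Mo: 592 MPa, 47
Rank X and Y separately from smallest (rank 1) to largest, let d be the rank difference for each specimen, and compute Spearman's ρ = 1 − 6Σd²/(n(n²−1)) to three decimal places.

Ranks of variable 1: 2, 3, 1, 4, 5
Ranks of variable 2: 2, 4, 3, 5, 1
d = r₁ − r₂: 0, -1, -2, -1, 4
d²: 0, 1, 4, 1, 16; Σd² = 22
ρ = 1 − 6·22/(5·24) = 1 − 132/120 = -0.100

-0.100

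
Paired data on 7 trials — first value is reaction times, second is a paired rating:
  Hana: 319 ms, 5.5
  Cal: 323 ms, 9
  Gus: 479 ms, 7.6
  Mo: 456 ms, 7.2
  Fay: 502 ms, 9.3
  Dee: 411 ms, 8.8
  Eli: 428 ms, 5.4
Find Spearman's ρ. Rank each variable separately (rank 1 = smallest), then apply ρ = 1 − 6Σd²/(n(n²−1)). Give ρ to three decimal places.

0.321

Ranks of variable 1: 1, 2, 6, 5, 7, 3, 4
Ranks of variable 2: 2, 6, 4, 3, 7, 5, 1
d = r₁ − r₂: -1, -4, 2, 2, 0, -2, 3
d²: 1, 16, 4, 4, 0, 4, 9; Σd² = 38
ρ = 1 − 6·38/(7·48) = 1 − 228/336 = 0.321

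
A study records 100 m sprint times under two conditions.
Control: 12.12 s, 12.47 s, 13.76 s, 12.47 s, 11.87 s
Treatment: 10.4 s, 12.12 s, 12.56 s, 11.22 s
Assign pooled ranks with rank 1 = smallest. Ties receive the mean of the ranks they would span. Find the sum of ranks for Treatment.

Sorted (ascending): 10.4, 11.22, 11.87, 12.12, 12.12, 12.47, 12.47, 12.56, 13.76
The 2 values of 12.12 occupy positions 4–5 → average rank (4+5)/2 = 4.5.
The 2 values of 12.47 occupy positions 6–7 → average rank (6+7)/2 = 6.5.
Treatment values → pooled ranks: 10.4→1, 12.12→4.5, 12.56→8, 11.22→2
Rank sum = 1 + 4.5 + 8 + 2 = 15.5

15.5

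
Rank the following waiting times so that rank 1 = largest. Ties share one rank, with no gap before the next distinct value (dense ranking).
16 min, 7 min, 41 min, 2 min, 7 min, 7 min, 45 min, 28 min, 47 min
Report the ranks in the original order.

5, 6, 3, 7, 6, 6, 2, 4, 1

Sorted (descending): 47, 45, 41, 28, 16, 7, 7, 7, 2
The 3 values of 7 share dense rank 6.
Remaining distinct values take the next consecutive integers.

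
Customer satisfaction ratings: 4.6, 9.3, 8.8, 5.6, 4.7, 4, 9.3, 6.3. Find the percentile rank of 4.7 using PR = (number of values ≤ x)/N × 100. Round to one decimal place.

N = 8.
Strictly below 4.7: 2. Equal to 4.7: 1.
PR = 3/8 × 100 = 37.5

37.5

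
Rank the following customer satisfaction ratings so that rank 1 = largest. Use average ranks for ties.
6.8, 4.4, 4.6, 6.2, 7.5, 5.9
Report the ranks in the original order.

2, 6, 5, 3, 1, 4

Sorted (descending): 7.5, 6.8, 6.2, 5.9, 4.6, 4.4
No ties — each value takes its position as its rank.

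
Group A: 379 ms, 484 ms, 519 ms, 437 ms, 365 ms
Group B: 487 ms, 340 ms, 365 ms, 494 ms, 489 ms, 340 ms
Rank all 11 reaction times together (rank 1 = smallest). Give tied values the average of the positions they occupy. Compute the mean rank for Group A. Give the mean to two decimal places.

6.50

Sorted (ascending): 340, 340, 365, 365, 379, 437, 484, 487, 489, 494, 519
The 2 values of 340 occupy positions 1–2 → average rank (1+2)/2 = 1.5.
The 2 values of 365 occupy positions 3–4 → average rank (3+4)/2 = 3.5.
Group A values → pooled ranks: 379→5, 484→7, 519→11, 437→6, 365→3.5
Mean rank = (5 + 7 + 11 + 6 + 3.5) / 5 = 6.50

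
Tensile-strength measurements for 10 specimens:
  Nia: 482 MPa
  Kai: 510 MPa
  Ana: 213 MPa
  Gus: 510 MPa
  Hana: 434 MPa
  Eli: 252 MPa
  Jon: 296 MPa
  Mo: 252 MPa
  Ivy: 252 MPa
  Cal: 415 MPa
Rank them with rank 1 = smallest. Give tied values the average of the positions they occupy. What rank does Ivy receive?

3

Sorted (ascending): 213, 252, 252, 252, 296, 415, 434, 482, 510, 510
The 3 values of 252 occupy positions 2–4 → average rank 3.
The 2 values of 510 occupy positions 9–10 → average rank (9+10)/2 = 9.5.
Ivy has value 252 MPa → rank 3.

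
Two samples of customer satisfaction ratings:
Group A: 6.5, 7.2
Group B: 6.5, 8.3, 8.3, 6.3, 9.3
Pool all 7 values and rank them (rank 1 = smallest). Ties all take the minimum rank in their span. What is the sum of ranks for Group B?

Sorted (ascending): 6.3, 6.5, 6.5, 7.2, 8.3, 8.3, 9.3
The 2 values of 6.5 occupy positions 2–3 → each gets rank 2.
The 2 values of 8.3 occupy positions 5–6 → each gets rank 5.
Group B values → pooled ranks: 6.5→2, 8.3→5, 8.3→5, 6.3→1, 9.3→7
Rank sum = 2 + 5 + 5 + 1 + 7 = 20

20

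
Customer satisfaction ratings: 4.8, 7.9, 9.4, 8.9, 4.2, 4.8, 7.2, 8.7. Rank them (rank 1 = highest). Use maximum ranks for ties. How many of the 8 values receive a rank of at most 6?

5

Sorted (descending): 9.4, 8.9, 8.7, 7.9, 7.2, 4.8, 4.8, 4.2
The 2 values of 4.8 occupy positions 6–7 → each gets rank 7.
Ranks ≤ 6: {1, 2, 3, 4, 5} → 5 values.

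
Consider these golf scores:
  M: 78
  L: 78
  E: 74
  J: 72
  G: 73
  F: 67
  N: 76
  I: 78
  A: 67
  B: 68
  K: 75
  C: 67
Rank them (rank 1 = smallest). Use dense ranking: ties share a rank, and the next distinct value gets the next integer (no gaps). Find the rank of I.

Sorted (ascending): 67, 67, 67, 68, 72, 73, 74, 75, 76, 78, 78, 78
The 3 values of 67 share dense rank 1.
The 3 values of 78 share dense rank 8.
Remaining distinct values take the next consecutive integers.
I has value 78 → rank 8.

8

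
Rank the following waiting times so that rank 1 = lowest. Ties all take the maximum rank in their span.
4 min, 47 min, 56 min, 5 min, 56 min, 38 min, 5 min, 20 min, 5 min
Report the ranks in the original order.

Sorted (ascending): 4, 5, 5, 5, 20, 38, 47, 56, 56
The 3 values of 5 occupy positions 2–4 → each gets rank 4.
The 2 values of 56 occupy positions 8–9 → each gets rank 9.

1, 7, 9, 4, 9, 6, 4, 5, 4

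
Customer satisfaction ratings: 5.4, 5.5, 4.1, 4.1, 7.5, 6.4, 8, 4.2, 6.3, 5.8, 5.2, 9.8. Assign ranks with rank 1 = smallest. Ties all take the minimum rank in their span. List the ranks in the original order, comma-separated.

Sorted (ascending): 4.1, 4.1, 4.2, 5.2, 5.4, 5.5, 5.8, 6.3, 6.4, 7.5, 8, 9.8
The 2 values of 4.1 occupy positions 1–2 → each gets rank 1.

5, 6, 1, 1, 10, 9, 11, 3, 8, 7, 4, 12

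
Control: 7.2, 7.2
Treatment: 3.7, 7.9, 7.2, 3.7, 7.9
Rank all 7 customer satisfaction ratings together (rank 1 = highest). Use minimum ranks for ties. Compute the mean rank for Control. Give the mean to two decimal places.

Sorted (descending): 7.9, 7.9, 7.2, 7.2, 7.2, 3.7, 3.7
The 2 values of 7.9 occupy positions 1–2 → each gets rank 1.
The 3 values of 7.2 occupy positions 3–5 → each gets rank 3.
The 2 values of 3.7 occupy positions 6–7 → each gets rank 6.
Control values → pooled ranks: 7.2→3, 7.2→3
Mean rank = (3 + 3) / 2 = 3.00

3.00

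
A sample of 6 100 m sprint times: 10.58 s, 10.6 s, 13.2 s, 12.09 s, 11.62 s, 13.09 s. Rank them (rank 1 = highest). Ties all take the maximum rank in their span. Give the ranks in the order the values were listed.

6, 5, 1, 3, 4, 2

Sorted (descending): 13.2, 13.09, 12.09, 11.62, 10.6, 10.58
No ties — each value takes its position as its rank.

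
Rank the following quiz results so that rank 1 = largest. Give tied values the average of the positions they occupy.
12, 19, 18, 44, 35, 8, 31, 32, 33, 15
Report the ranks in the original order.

Sorted (descending): 44, 35, 33, 32, 31, 19, 18, 15, 12, 8
No ties — each value takes its position as its rank.

9, 6, 7, 1, 2, 10, 5, 4, 3, 8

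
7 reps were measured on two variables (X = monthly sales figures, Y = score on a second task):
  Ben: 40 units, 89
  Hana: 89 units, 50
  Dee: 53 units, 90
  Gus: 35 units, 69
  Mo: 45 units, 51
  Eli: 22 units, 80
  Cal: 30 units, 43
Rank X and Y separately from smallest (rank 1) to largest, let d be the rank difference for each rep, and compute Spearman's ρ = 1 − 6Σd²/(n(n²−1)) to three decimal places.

Ranks of variable 1: 4, 7, 6, 3, 5, 1, 2
Ranks of variable 2: 6, 2, 7, 4, 3, 5, 1
d = r₁ − r₂: -2, 5, -1, -1, 2, -4, 1
d²: 4, 25, 1, 1, 4, 16, 1; Σd² = 52
ρ = 1 − 6·52/(7·48) = 1 − 312/336 = 0.071

0.071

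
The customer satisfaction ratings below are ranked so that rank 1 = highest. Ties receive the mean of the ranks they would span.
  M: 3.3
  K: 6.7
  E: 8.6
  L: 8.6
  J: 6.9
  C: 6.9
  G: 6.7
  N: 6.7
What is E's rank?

Sorted (descending): 8.6, 8.6, 6.9, 6.9, 6.7, 6.7, 6.7, 3.3
The 2 values of 8.6 occupy positions 1–2 → average rank (1+2)/2 = 1.5.
The 2 values of 6.9 occupy positions 3–4 → average rank (3+4)/2 = 3.5.
The 3 values of 6.7 occupy positions 5–7 → average rank 6.
E has value 8.6 → rank 1.5.

1.5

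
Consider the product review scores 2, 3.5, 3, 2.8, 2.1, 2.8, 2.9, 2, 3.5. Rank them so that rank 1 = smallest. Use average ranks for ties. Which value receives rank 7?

3

Sorted (ascending): 2, 2, 2.1, 2.8, 2.8, 2.9, 3, 3.5, 3.5
The 2 values of 2 occupy positions 1–2 → average rank (1+2)/2 = 1.5.
The 2 values of 2.8 occupy positions 4–5 → average rank (4+5)/2 = 4.5.
The 2 values of 3.5 occupy positions 8–9 → average rank (8+9)/2 = 8.5.
Rank 7 → value 3.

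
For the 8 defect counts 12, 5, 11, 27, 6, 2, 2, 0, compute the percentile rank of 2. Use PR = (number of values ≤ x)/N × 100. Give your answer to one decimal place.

N = 8.
Strictly below 2: 1. Equal to 2: 2.
PR = 3/8 × 100 = 37.5

37.5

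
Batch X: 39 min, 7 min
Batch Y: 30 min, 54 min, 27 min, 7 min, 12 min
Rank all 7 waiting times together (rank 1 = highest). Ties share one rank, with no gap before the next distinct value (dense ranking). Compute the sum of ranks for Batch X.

Sorted (descending): 54, 39, 30, 27, 12, 7, 7
The 2 values of 7 share dense rank 6.
Remaining distinct values take the next consecutive integers.
Batch X values → pooled ranks: 39→2, 7→6
Rank sum = 2 + 6 = 8

8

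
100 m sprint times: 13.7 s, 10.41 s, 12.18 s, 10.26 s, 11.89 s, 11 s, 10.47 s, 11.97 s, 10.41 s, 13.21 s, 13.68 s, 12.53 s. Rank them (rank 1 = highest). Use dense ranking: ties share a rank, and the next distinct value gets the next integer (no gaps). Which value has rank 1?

Sorted (descending): 13.7, 13.68, 13.21, 12.53, 12.18, 11.97, 11.89, 11, 10.47, 10.41, 10.41, 10.26
The 2 values of 10.41 share dense rank 10.
Remaining distinct values take the next consecutive integers.
Rank 1 → value 13.7.

13.7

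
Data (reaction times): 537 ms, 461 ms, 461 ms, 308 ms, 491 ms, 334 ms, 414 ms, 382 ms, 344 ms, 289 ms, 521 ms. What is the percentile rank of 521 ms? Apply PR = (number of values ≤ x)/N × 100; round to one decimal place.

90.9

N = 11.
Strictly below 521: 9. Equal to 521: 1.
PR = 10/11 × 100 = 90.9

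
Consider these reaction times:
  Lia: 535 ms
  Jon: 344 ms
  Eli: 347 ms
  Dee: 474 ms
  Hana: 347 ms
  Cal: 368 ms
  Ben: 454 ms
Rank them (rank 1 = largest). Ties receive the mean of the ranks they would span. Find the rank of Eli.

5.5

Sorted (descending): 535, 474, 454, 368, 347, 347, 344
The 2 values of 347 occupy positions 5–6 → average rank (5+6)/2 = 5.5.
Eli has value 347 ms → rank 5.5.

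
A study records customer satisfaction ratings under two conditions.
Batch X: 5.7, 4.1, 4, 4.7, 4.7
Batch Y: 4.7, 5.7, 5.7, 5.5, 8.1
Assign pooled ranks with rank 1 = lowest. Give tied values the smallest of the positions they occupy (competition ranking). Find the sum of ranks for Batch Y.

33

Sorted (ascending): 4, 4.1, 4.7, 4.7, 4.7, 5.5, 5.7, 5.7, 5.7, 8.1
The 3 values of 4.7 occupy positions 3–5 → each gets rank 3.
The 3 values of 5.7 occupy positions 7–9 → each gets rank 7.
Batch Y values → pooled ranks: 4.7→3, 5.7→7, 5.7→7, 5.5→6, 8.1→10
Rank sum = 3 + 7 + 7 + 6 + 10 = 33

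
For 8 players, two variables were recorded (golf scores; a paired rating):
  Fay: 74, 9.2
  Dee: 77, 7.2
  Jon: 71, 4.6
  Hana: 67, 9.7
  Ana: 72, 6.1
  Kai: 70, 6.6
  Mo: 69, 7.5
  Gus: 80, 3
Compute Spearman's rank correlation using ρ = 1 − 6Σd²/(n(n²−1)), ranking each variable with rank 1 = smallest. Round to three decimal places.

Ranks of variable 1: 6, 7, 4, 1, 5, 3, 2, 8
Ranks of variable 2: 7, 5, 2, 8, 3, 4, 6, 1
d = r₁ − r₂: -1, 2, 2, -7, 2, -1, -4, 7
d²: 1, 4, 4, 49, 4, 1, 16, 49; Σd² = 128
ρ = 1 − 6·128/(8·63) = 1 − 768/504 = -0.524

-0.524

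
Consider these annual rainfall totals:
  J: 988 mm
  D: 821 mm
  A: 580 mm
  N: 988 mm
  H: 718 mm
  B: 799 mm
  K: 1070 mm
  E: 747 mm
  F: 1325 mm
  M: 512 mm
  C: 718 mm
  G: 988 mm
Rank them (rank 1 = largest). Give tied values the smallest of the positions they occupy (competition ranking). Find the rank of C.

Sorted (descending): 1325, 1070, 988, 988, 988, 821, 799, 747, 718, 718, 580, 512
The 3 values of 988 occupy positions 3–5 → each gets rank 3.
The 2 values of 718 occupy positions 9–10 → each gets rank 9.
C has value 718 mm → rank 9.

9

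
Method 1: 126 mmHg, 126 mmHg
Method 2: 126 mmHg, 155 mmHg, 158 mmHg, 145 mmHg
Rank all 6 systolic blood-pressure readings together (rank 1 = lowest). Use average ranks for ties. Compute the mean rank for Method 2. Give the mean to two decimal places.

Sorted (ascending): 126, 126, 126, 145, 155, 158
The 3 values of 126 occupy positions 1–3 → average rank 2.
Method 2 values → pooled ranks: 126→2, 155→5, 158→6, 145→4
Mean rank = (2 + 5 + 6 + 4) / 4 = 4.25

4.25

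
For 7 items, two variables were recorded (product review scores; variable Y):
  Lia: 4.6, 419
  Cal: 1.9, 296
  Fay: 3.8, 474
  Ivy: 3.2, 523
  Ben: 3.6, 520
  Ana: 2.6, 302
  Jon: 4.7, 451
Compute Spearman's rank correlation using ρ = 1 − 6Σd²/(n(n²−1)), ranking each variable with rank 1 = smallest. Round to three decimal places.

Ranks of variable 1: 6, 1, 5, 3, 4, 2, 7
Ranks of variable 2: 3, 1, 5, 7, 6, 2, 4
d = r₁ − r₂: 3, 0, 0, -4, -2, 0, 3
d²: 9, 0, 0, 16, 4, 0, 9; Σd² = 38
ρ = 1 − 6·38/(7·48) = 1 − 228/336 = 0.321

0.321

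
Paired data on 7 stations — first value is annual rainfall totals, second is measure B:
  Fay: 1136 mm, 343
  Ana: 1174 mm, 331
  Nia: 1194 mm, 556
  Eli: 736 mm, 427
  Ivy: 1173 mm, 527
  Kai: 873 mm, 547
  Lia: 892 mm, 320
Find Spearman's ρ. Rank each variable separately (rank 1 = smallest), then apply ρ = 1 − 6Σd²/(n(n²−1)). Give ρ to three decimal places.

0.179

Ranks of variable 1: 4, 6, 7, 1, 5, 2, 3
Ranks of variable 2: 3, 2, 7, 4, 5, 6, 1
d = r₁ − r₂: 1, 4, 0, -3, 0, -4, 2
d²: 1, 16, 0, 9, 0, 16, 4; Σd² = 46
ρ = 1 − 6·46/(7·48) = 1 − 276/336 = 0.179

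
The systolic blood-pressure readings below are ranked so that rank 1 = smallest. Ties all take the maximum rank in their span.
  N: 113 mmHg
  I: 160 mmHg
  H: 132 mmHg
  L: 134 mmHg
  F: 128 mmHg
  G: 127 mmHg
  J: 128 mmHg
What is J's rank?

Sorted (ascending): 113, 127, 128, 128, 132, 134, 160
The 2 values of 128 occupy positions 3–4 → each gets rank 4.
J has value 128 mmHg → rank 4.

4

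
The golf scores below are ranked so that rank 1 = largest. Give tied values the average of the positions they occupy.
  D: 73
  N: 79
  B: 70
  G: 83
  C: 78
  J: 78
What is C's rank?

Sorted (descending): 83, 79, 78, 78, 73, 70
The 2 values of 78 occupy positions 3–4 → average rank (3+4)/2 = 3.5.
C has value 78 → rank 3.5.

3.5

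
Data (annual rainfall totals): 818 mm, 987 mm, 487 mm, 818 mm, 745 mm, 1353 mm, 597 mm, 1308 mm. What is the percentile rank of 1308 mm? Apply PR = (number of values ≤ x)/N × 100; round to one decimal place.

N = 8.
Strictly below 1308: 6. Equal to 1308: 1.
PR = 7/8 × 100 = 87.5

87.5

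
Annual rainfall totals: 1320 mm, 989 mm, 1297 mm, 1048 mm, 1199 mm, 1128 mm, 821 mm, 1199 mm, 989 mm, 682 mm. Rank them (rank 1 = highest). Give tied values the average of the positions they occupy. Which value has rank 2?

Sorted (descending): 1320, 1297, 1199, 1199, 1128, 1048, 989, 989, 821, 682
The 2 values of 1199 occupy positions 3–4 → average rank (3+4)/2 = 3.5.
The 2 values of 989 occupy positions 7–8 → average rank (7+8)/2 = 7.5.
Rank 2 → value 1297.

1297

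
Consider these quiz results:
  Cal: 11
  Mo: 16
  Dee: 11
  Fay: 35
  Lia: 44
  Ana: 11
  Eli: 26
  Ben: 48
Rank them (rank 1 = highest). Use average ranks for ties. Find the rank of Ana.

Sorted (descending): 48, 44, 35, 26, 16, 11, 11, 11
The 3 values of 11 occupy positions 6–8 → average rank 7.
Ana has value 11 → rank 7.

7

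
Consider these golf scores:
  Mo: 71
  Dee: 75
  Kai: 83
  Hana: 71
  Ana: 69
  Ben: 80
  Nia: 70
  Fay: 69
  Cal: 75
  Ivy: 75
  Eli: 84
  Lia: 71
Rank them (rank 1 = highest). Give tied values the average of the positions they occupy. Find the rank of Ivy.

5

Sorted (descending): 84, 83, 80, 75, 75, 75, 71, 71, 71, 70, 69, 69
The 3 values of 75 occupy positions 4–6 → average rank 5.
The 3 values of 71 occupy positions 7–9 → average rank 8.
The 2 values of 69 occupy positions 11–12 → average rank (11+12)/2 = 11.5.
Ivy has value 75 → rank 5.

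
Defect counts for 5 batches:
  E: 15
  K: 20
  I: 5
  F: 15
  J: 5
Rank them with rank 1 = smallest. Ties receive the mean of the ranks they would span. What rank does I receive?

1.5

Sorted (ascending): 5, 5, 15, 15, 20
The 2 values of 5 occupy positions 1–2 → average rank (1+2)/2 = 1.5.
The 2 values of 15 occupy positions 3–4 → average rank (3+4)/2 = 3.5.
I has value 5 → rank 1.5.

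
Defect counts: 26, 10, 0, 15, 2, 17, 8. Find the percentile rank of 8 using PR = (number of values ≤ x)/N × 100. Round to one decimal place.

N = 7.
Strictly below 8: 2. Equal to 8: 1.
PR = 3/7 × 100 = 42.9

42.9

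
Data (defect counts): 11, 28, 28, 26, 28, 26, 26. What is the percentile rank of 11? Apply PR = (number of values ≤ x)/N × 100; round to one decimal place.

N = 7.
Strictly below 11: 0. Equal to 11: 1.
PR = 1/7 × 100 = 14.3

14.3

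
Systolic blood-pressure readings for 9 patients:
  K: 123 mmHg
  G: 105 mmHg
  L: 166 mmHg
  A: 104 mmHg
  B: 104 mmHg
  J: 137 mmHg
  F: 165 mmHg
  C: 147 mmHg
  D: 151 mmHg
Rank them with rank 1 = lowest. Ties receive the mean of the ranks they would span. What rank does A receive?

Sorted (ascending): 104, 104, 105, 123, 137, 147, 151, 165, 166
The 2 values of 104 occupy positions 1–2 → average rank (1+2)/2 = 1.5.
A has value 104 mmHg → rank 1.5.

1.5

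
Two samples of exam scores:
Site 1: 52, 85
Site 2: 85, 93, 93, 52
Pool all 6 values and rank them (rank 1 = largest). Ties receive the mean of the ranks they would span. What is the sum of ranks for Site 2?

Sorted (descending): 93, 93, 85, 85, 52, 52
The 2 values of 93 occupy positions 1–2 → average rank (1+2)/2 = 1.5.
The 2 values of 85 occupy positions 3–4 → average rank (3+4)/2 = 3.5.
The 2 values of 52 occupy positions 5–6 → average rank (5+6)/2 = 5.5.
Site 2 values → pooled ranks: 85→3.5, 93→1.5, 93→1.5, 52→5.5
Rank sum = 3.5 + 1.5 + 1.5 + 5.5 = 12

12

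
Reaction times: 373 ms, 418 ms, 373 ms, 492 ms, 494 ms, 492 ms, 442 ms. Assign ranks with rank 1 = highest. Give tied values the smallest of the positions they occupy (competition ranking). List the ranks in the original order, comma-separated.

Sorted (descending): 494, 492, 492, 442, 418, 373, 373
The 2 values of 492 occupy positions 2–3 → each gets rank 2.
The 2 values of 373 occupy positions 6–7 → each gets rank 6.

6, 5, 6, 2, 1, 2, 4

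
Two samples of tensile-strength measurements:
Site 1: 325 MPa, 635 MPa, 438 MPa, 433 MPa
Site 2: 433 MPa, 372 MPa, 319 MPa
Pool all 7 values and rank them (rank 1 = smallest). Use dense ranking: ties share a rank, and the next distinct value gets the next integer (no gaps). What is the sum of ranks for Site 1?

Sorted (ascending): 319, 325, 372, 433, 433, 438, 635
The 2 values of 433 share dense rank 4.
Remaining distinct values take the next consecutive integers.
Site 1 values → pooled ranks: 325→2, 635→6, 438→5, 433→4
Rank sum = 2 + 6 + 5 + 4 = 17

17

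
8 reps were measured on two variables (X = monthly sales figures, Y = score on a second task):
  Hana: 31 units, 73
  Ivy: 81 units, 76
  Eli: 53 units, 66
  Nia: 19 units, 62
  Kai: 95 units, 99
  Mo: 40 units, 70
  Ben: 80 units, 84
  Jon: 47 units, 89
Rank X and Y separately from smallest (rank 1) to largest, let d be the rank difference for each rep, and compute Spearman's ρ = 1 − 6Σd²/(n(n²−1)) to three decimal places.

Ranks of variable 1: 2, 7, 5, 1, 8, 3, 6, 4
Ranks of variable 2: 4, 5, 2, 1, 8, 3, 6, 7
d = r₁ − r₂: -2, 2, 3, 0, 0, 0, 0, -3
d²: 4, 4, 9, 0, 0, 0, 0, 9; Σd² = 26
ρ = 1 − 6·26/(8·63) = 1 − 156/504 = 0.690

0.690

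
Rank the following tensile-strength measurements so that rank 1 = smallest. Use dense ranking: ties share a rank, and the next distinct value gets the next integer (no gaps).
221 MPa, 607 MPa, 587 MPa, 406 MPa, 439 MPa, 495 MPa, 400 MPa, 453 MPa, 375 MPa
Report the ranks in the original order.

Sorted (ascending): 221, 375, 400, 406, 439, 453, 495, 587, 607
No ties — each value takes its position as its rank.

1, 9, 8, 4, 5, 7, 3, 6, 2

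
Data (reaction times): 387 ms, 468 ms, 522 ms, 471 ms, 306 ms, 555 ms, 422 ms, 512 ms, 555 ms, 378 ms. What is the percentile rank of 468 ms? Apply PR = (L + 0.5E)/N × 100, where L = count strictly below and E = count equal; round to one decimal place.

N = 10.
Strictly below 468: 4. Equal to 468: 1.
PR = (4 + 0.5·1)/10 × 100 = 45.0

45.0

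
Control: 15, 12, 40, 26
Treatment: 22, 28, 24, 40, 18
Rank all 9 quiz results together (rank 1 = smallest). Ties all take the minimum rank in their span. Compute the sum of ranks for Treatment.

27

Sorted (ascending): 12, 15, 18, 22, 24, 26, 28, 40, 40
The 2 values of 40 occupy positions 8–9 → each gets rank 8.
Treatment values → pooled ranks: 22→4, 28→7, 24→5, 40→8, 18→3
Rank sum = 4 + 7 + 5 + 8 + 3 = 27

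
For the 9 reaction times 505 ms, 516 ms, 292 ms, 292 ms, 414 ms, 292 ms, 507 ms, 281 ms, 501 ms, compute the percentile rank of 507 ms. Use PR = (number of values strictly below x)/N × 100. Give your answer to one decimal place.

N = 9.
Strictly below 507: 7. Equal to 507: 1.
PR = 7/9 × 100 = 77.8

77.8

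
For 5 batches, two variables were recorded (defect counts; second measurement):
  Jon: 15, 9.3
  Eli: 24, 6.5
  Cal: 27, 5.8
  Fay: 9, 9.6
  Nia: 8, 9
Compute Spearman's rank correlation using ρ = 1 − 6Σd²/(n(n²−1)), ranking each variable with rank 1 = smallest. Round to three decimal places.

-0.700

Ranks of variable 1: 3, 4, 5, 2, 1
Ranks of variable 2: 4, 2, 1, 5, 3
d = r₁ − r₂: -1, 2, 4, -3, -2
d²: 1, 4, 16, 9, 4; Σd² = 34
ρ = 1 − 6·34/(5·24) = 1 − 204/120 = -0.700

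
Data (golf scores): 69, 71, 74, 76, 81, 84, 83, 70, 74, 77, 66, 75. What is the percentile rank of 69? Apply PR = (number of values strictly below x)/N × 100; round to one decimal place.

N = 12.
Strictly below 69: 1. Equal to 69: 1.
PR = 1/12 × 100 = 8.3

8.3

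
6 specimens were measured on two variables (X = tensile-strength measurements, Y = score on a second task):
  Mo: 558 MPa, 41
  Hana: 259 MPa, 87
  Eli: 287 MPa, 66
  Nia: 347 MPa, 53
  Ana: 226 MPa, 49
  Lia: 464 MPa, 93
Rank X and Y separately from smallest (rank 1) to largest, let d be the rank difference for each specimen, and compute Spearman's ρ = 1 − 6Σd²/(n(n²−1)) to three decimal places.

Ranks of variable 1: 6, 2, 3, 4, 1, 5
Ranks of variable 2: 1, 5, 4, 3, 2, 6
d = r₁ − r₂: 5, -3, -1, 1, -1, -1
d²: 25, 9, 1, 1, 1, 1; Σd² = 38
ρ = 1 − 6·38/(6·35) = 1 − 228/210 = -0.086

-0.086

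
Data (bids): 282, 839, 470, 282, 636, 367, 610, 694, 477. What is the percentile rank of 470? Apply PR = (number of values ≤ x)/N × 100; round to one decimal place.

44.4

N = 9.
Strictly below 470: 3. Equal to 470: 1.
PR = 4/9 × 100 = 44.4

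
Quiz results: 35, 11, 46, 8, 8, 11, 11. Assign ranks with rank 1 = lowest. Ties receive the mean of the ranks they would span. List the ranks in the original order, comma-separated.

6, 4, 7, 1.5, 1.5, 4, 4

Sorted (ascending): 8, 8, 11, 11, 11, 35, 46
The 2 values of 8 occupy positions 1–2 → average rank (1+2)/2 = 1.5.
The 3 values of 11 occupy positions 3–5 → average rank 4.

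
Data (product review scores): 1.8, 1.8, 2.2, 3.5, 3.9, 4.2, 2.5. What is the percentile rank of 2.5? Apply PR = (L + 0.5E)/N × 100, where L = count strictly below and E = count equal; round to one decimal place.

N = 7.
Strictly below 2.5: 3. Equal to 2.5: 1.
PR = (3 + 0.5·1)/7 × 100 = 50.0

50.0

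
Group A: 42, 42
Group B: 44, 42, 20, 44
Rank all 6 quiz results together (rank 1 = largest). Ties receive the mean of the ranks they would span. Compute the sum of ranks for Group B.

13

Sorted (descending): 44, 44, 42, 42, 42, 20
The 2 values of 44 occupy positions 1–2 → average rank (1+2)/2 = 1.5.
The 3 values of 42 occupy positions 3–5 → average rank 4.
Group B values → pooled ranks: 44→1.5, 42→4, 20→6, 44→1.5
Rank sum = 1.5 + 4 + 6 + 1.5 = 13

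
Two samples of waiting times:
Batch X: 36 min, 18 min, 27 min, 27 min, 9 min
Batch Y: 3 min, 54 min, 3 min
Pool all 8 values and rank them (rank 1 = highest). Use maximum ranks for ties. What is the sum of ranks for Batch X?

21

Sorted (descending): 54, 36, 27, 27, 18, 9, 3, 3
The 2 values of 27 occupy positions 3–4 → each gets rank 4.
The 2 values of 3 occupy positions 7–8 → each gets rank 8.
Batch X values → pooled ranks: 36→2, 18→5, 27→4, 27→4, 9→6
Rank sum = 2 + 5 + 4 + 4 + 6 = 21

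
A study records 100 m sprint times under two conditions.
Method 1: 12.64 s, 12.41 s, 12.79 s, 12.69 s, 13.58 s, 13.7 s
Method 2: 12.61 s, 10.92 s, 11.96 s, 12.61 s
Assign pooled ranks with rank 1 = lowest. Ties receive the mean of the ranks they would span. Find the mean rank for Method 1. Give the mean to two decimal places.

7.17

Sorted (ascending): 10.92, 11.96, 12.41, 12.61, 12.61, 12.64, 12.69, 12.79, 13.58, 13.7
The 2 values of 12.61 occupy positions 4–5 → average rank (4+5)/2 = 4.5.
Method 1 values → pooled ranks: 12.64→6, 12.41→3, 12.79→8, 12.69→7, 13.58→9, 13.7→10
Mean rank = (6 + 3 + 8 + 7 + 9 + 10) / 6 = 7.17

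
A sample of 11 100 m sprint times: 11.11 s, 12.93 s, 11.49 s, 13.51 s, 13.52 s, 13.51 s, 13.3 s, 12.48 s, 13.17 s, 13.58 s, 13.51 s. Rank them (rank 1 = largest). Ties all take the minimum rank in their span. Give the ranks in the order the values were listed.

Sorted (descending): 13.58, 13.52, 13.51, 13.51, 13.51, 13.3, 13.17, 12.93, 12.48, 11.49, 11.11
The 3 values of 13.51 occupy positions 3–5 → each gets rank 3.

11, 8, 10, 3, 2, 3, 6, 9, 7, 1, 3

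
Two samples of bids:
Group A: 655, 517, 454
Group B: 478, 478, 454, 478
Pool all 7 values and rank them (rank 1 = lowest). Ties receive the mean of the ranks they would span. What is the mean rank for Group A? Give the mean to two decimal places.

4.83

Sorted (ascending): 454, 454, 478, 478, 478, 517, 655
The 2 values of 454 occupy positions 1–2 → average rank (1+2)/2 = 1.5.
The 3 values of 478 occupy positions 3–5 → average rank 4.
Group A values → pooled ranks: 655→7, 517→6, 454→1.5
Mean rank = (7 + 6 + 1.5) / 3 = 4.83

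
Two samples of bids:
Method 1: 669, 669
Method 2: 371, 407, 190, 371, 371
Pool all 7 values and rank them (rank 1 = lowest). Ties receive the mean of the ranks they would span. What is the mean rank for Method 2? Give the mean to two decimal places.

Sorted (ascending): 190, 371, 371, 371, 407, 669, 669
The 3 values of 371 occupy positions 2–4 → average rank 3.
The 2 values of 669 occupy positions 6–7 → average rank (6+7)/2 = 6.5.
Method 2 values → pooled ranks: 371→3, 407→5, 190→1, 371→3, 371→3
Mean rank = (3 + 5 + 1 + 3 + 3) / 5 = 3.00

3.00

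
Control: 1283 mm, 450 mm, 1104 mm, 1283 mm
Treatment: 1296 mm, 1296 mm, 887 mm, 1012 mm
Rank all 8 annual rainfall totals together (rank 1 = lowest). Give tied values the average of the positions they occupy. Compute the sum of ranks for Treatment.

Sorted (ascending): 450, 887, 1012, 1104, 1283, 1283, 1296, 1296
The 2 values of 1283 occupy positions 5–6 → average rank (5+6)/2 = 5.5.
The 2 values of 1296 occupy positions 7–8 → average rank (7+8)/2 = 7.5.
Treatment values → pooled ranks: 1296→7.5, 1296→7.5, 887→2, 1012→3
Rank sum = 7.5 + 7.5 + 2 + 3 = 20

20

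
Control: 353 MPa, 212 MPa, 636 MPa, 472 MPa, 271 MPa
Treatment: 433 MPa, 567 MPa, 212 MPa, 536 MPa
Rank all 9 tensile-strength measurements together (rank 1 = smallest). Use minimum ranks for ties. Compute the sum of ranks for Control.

23

Sorted (ascending): 212, 212, 271, 353, 433, 472, 536, 567, 636
The 2 values of 212 occupy positions 1–2 → each gets rank 1.
Control values → pooled ranks: 353→4, 212→1, 636→9, 472→6, 271→3
Rank sum = 4 + 1 + 9 + 6 + 3 = 23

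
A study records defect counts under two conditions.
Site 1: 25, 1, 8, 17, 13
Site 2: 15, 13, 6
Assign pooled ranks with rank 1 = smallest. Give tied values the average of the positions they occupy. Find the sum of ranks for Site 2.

12.5

Sorted (ascending): 1, 6, 8, 13, 13, 15, 17, 25
The 2 values of 13 occupy positions 4–5 → average rank (4+5)/2 = 4.5.
Site 2 values → pooled ranks: 15→6, 13→4.5, 6→2
Rank sum = 6 + 4.5 + 2 = 12.5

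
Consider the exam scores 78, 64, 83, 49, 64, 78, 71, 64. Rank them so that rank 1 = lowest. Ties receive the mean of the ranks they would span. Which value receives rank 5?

71

Sorted (ascending): 49, 64, 64, 64, 71, 78, 78, 83
The 3 values of 64 occupy positions 2–4 → average rank 3.
The 2 values of 78 occupy positions 6–7 → average rank (6+7)/2 = 6.5.
Rank 5 → value 71.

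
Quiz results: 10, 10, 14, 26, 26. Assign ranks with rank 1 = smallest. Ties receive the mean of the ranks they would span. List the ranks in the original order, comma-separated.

Sorted (ascending): 10, 10, 14, 26, 26
The 2 values of 10 occupy positions 1–2 → average rank (1+2)/2 = 1.5.
The 2 values of 26 occupy positions 4–5 → average rank (4+5)/2 = 4.5.

1.5, 1.5, 3, 4.5, 4.5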